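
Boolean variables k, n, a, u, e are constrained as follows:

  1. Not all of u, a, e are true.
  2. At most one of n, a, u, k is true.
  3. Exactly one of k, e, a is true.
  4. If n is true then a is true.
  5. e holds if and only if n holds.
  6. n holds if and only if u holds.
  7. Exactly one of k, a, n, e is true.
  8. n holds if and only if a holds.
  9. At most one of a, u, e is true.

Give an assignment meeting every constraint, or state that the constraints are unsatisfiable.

k = True, n = False, a = False, u = False, e = False

  (1) {u, a, e}: 0/3 true — not all ✓
  (2) {n, a, u, k}: 1 true — at most one ✓
  (3) {k, e, a}: 1 true — exactly one ✓
  (4) n=F ⇒ a: vacuous ✓
  (5) e=F, n=F — same ✓
  (6) n=F, u=F — same ✓
  (7) {k, a, n, e}: 1 true — exactly one ✓
  (8) n=F, a=F — same ✓
  (9) {a, u, e}: 0 true — at most one ✓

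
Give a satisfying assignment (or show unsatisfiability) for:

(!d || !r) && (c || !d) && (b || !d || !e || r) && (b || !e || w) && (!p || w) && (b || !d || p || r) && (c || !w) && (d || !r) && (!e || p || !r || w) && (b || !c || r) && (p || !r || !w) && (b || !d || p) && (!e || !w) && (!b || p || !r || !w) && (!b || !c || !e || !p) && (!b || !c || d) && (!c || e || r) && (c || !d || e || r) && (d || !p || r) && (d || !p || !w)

Set p = False.
Set d = False.
  then (d || !r) forces r = False.
Set e = False.
  then (!c || e || r) forces c = False.
  then (c || !w) forces w = False.
Set b = True.
All clauses satisfied.

p=F; d=F; r=F; e=F; w=F; b=T; c=F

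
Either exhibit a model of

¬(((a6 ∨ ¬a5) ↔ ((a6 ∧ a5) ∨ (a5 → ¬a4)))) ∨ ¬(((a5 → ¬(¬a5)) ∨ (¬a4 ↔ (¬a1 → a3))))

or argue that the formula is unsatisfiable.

a1 = True, a3 = False, a4 = False, a5 = True, a6 = False

  ¬(((a6 ∨ ¬a5) ↔ ((a6 ∧ a5) ∨ (a5 → ¬a4)))) ∨ ¬(((a5 → ¬(¬a5)) ∨ (¬a4 ↔ (¬a1 → a3)))) = True
    ¬(((a6 ∨ ¬a5) ↔ ((a6 ∧ a5) ∨ (a5 → ¬a4)))) = True
      (a6 ∨ ¬a5) ↔ ((a6 ∧ a5) ∨ (a5 → ¬a4)) = False
        a6 ∨ ¬a5 = False
          ¬a5 = False
        (a6 ∧ a5) ∨ (a5 → ¬a4) = True
          a6 ∧ a5 = False
          a5 → ¬a4 = True
            ¬a4 = True
    ¬(((a5 → ¬(¬a5)) ∨ (¬a4 ↔ (¬a1 → a3)))) = False
      (a5 → ¬(¬a5)) ∨ (¬a4 ↔ (¬a1 → a3)) = True
        a5 → ¬(¬a5) = True
          ¬(¬a5) = True
            ¬a5 = False
        ¬a4 ↔ (¬a1 → a3) = True
          ¬a4 = True
          ¬a1 → a3 = True
            ¬a1 = False
The formula evaluates to True.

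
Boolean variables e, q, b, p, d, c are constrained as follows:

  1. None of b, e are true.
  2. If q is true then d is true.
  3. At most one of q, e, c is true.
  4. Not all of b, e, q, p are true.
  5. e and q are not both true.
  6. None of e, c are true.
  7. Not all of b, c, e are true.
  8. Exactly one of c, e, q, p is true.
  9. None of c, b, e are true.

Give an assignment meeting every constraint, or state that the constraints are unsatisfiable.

e: False, q: True, b: False, p: False, d: True, c: False

  (1) {b, e}: 0 true — none ✓
  (2) q=T ⇒ d: T ✓
  (3) {q, e, c}: 1 true — at most one ✓
  (4) {b, e, q, p}: 1/4 true — not all ✓
  (5) e=F, q=T — not both ✓
  (6) {e, c}: 0 true — none ✓
  (7) {b, c, e}: 0/3 true — not all ✓
  (8) {c, e, q, p}: 1 true — exactly one ✓
  (9) {c, b, e}: 0 true — none ✓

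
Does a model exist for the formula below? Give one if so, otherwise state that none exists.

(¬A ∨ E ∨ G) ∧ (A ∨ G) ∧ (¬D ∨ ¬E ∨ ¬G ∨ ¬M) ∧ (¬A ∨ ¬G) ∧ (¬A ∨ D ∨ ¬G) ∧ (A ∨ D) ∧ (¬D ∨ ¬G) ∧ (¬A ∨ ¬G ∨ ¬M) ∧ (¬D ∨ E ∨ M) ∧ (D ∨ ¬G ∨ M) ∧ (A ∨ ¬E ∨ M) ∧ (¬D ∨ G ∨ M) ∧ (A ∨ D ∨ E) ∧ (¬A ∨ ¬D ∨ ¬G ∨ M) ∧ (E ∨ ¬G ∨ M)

Try A = False:
  (A ∨ G) forces G = True.
  (A ∨ D) forces D = True.
  clause (¬D ∨ ¬G) is falsified — backtrack.
So A = True.
  then (¬A ∨ ¬G) forces G = False.
  then (¬A ∨ E ∨ G) forces E = True.
Set M = False.
  then (¬D ∨ G ∨ M) forces D = False.
All clauses satisfied.

A = True, G = False, M = False, E = True, D = False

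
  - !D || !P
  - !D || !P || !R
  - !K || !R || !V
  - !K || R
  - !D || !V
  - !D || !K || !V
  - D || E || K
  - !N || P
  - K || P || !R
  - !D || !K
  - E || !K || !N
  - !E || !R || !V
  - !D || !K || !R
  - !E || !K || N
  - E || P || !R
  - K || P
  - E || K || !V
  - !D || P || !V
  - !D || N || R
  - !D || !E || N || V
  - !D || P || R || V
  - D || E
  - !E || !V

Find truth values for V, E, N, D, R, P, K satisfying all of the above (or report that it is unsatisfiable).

V: False; E: True; N: False; D: False; R: False; P: True; K: False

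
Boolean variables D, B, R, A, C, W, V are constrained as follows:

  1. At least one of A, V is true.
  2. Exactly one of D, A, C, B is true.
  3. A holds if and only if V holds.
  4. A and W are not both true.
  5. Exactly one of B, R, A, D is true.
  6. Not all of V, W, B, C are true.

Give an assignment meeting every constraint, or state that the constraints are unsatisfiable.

D = False, B = False, R = False, A = True, C = False, W = False, V = True

  (1) {A, V}: 2 true — at least one ✓
  (2) {D, A, C, B}: 1 true — exactly one ✓
  (3) A=T, V=T — same ✓
  (4) A=T, W=F — not both ✓
  (5) {B, R, A, D}: 1 true — exactly one ✓
  (6) {V, W, B, C}: 1/4 true — not all ✓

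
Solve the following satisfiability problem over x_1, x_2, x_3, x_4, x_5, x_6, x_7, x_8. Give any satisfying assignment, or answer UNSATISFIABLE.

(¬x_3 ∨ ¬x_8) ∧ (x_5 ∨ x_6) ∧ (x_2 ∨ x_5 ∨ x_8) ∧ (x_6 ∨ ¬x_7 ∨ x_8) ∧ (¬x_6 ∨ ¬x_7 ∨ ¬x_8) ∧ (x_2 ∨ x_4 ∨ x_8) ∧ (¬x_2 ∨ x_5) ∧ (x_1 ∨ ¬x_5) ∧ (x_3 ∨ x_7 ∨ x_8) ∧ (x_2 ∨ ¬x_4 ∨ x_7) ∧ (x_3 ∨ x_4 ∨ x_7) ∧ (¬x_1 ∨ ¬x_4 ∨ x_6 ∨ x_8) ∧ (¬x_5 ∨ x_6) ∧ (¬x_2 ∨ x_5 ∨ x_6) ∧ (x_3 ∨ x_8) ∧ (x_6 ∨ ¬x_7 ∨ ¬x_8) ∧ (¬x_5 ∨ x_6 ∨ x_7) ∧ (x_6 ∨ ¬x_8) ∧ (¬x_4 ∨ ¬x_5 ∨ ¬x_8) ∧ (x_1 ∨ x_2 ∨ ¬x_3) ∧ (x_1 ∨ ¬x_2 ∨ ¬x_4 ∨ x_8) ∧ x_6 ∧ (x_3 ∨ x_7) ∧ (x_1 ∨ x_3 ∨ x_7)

Unit clause (x_6) forces x_6 = True.
Set x_1 = True.
Set x_2 = True.
  then (¬x_2 ∨ x_5) forces x_5 = True.
Set x_3 = True.
  then (¬x_3 ∨ ¬x_8) forces x_8 = False.
Set x_4 = True.
Set x_7 = False.
All clauses satisfied.

x_1=T, x_2=T, x_3=T, x_4=T, x_5=T, x_6=T, x_7=F, x_8=F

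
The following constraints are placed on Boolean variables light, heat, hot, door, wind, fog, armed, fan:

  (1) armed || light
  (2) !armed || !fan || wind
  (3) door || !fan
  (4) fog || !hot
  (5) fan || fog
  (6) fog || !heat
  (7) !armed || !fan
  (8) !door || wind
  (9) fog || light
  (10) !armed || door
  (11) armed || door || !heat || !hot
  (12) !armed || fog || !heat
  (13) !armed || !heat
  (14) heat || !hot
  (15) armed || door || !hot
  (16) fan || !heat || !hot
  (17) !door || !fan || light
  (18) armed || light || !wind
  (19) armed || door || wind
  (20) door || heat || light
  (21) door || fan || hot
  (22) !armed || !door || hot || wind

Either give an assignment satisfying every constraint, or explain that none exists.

light = True, heat = False, hot = False, door = True, wind = True, fog = True, armed = False, fan = False

Set light = True.
Set heat = False.
  then (heat || !hot) forces hot = False.
Try door = False:
  (door || !fan) forces fan = False.
  clause (door || fan || hot) is falsified — backtrack.
So door = True.
  then (!door || wind) forces wind = True.
Set fog = True.
Set armed = False.
Set fan = False.
All clauses satisfied.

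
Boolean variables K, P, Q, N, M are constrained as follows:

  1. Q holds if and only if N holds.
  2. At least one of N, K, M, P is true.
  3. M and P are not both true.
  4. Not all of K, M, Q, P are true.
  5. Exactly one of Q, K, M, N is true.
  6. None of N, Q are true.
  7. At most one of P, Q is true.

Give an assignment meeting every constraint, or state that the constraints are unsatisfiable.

K = True, P = True, Q = False, N = False, M = False

  (1) Q=F, N=F — same ✓
  (2) {N, K, M, P}: 2 true — at least one ✓
  (3) M=F, P=T — not both ✓
  (4) {K, M, Q, P}: 2/4 true — not all ✓
  (5) {Q, K, M, N}: 1 true — exactly one ✓
  (6) {N, Q}: 0 true — none ✓
  (7) {P, Q}: 1 true — at most one ✓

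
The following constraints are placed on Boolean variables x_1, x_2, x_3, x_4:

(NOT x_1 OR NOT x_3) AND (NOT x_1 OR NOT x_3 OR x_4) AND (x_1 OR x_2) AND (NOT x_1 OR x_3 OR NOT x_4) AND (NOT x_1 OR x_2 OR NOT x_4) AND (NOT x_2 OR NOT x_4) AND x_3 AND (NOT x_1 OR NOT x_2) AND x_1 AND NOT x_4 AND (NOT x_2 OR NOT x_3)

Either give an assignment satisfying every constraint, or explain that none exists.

No satisfying assignment exists.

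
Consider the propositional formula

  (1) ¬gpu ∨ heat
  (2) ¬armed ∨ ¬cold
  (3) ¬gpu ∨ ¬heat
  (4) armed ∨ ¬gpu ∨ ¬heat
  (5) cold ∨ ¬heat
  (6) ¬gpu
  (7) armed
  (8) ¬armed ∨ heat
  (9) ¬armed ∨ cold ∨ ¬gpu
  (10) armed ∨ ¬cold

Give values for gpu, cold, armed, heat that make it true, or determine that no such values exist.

No satisfying assignment exists.

Case armed = True:
  (¬armed ∨ ¬cold) forces cold = False.
  (cold ∨ ¬heat) forces heat = False.
  Clause (¬armed ∨ heat) is falsified — contradiction.
Case armed = False:
  Clause (armed) is falsified — contradiction.
Both cases fail, so the formula is unsatisfiable.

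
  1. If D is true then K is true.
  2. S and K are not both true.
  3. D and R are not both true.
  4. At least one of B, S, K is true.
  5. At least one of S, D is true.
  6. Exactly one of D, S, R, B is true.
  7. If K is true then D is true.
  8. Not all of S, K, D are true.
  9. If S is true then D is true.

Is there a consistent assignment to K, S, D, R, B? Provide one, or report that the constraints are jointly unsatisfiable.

K: True, S: False, D: True, R: False, B: False

  (1) D=T ⇒ K: T ✓
  (2) S=F, K=T — not both ✓
  (3) D=T, R=F — not both ✓
  (4) {B, S, K}: 1 true — at least one ✓
  (5) {S, D}: 1 true — at least one ✓
  (6) {D, S, R, B}: 1 true — exactly one ✓
  (7) K=T ⇒ D: T ✓
  (8) {S, K, D}: 2/3 true — not all ✓
  (9) S=F ⇒ D: vacuous ✓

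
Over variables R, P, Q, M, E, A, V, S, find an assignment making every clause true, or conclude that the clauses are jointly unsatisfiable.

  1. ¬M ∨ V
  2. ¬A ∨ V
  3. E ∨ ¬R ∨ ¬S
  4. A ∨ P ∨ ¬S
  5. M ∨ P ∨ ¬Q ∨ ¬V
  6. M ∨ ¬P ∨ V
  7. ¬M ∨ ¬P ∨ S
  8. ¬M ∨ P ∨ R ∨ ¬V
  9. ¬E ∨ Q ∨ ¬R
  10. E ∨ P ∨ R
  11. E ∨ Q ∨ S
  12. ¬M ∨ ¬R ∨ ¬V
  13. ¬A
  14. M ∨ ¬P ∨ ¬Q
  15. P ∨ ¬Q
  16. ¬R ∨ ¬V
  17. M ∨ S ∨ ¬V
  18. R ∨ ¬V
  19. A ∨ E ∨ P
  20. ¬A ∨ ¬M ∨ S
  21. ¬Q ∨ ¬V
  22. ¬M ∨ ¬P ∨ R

Unit clause (¬A) forces A = False.
Set R = False.
  then (R ∨ ¬V) forces V = False.
  then (¬M ∨ V) forces M = False.
  then (M ∨ ¬P ∨ V) forces P = False.
  then (E ∨ P ∨ R) forces E = True.
  then (P ∨ ¬Q) forces Q = False.
  then (A ∨ P ∨ ¬S) forces S = False.
All clauses satisfied.

R = False; P = False; Q = False; M = False; E = True; A = False; V = False; S = False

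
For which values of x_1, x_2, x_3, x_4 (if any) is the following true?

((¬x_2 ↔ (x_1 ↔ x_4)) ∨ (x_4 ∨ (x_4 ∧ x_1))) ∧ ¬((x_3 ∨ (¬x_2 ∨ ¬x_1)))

x_1 = True, x_2 = True, x_3 = False, x_4 = True

  (¬x_2 ↔ (x_1 ↔ x_4)) ∨ (x_4 ∨ (x_4 ∧ x_1)) = True
    ¬x_2 ↔ (x_1 ↔ x_4) = False
      ¬x_2 = False
      x_1 ↔ x_4 = True
    x_4 ∨ (x_4 ∧ x_1) = True
      x_4 ∧ x_1 = True
  ¬((x_3 ∨ (¬x_2 ∨ ¬x_1))) = True
    x_3 ∨ (¬x_2 ∨ ¬x_1) = False
      ¬x_2 ∨ ¬x_1 = False
        ¬x_2 = False
        ¬x_1 = False
Both conjuncts True, so the formula holds.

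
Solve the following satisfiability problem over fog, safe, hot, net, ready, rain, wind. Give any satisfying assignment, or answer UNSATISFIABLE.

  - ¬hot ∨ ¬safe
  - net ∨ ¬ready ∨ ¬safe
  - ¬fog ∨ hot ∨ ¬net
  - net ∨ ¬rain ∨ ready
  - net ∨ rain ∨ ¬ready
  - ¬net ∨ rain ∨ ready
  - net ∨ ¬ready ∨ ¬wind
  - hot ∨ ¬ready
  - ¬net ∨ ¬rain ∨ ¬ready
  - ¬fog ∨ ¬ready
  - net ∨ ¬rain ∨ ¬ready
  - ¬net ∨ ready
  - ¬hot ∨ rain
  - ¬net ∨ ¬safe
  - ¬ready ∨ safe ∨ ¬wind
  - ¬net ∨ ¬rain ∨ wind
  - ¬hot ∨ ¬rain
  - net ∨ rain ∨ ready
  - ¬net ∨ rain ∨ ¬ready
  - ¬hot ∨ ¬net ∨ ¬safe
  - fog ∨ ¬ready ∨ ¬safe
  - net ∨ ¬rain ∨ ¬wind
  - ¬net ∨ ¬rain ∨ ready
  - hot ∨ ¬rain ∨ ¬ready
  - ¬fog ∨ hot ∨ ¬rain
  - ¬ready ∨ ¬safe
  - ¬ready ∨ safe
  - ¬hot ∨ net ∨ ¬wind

UNSATISFIABLE

Case ready = True:
  (hot ∨ ¬ready) forces hot = True.
  (¬hot ∨ ¬safe) forces safe = False.
  Clause (¬ready ∨ safe) is falsified — contradiction.
Case ready = False:
  (¬net ∨ ready) forces net = False.
  (net ∨ ¬rain ∨ ready) forces rain = False.
  Clause (net ∨ rain ∨ ready) is falsified — contradiction.
Both cases fail, so the formula is unsatisfiable.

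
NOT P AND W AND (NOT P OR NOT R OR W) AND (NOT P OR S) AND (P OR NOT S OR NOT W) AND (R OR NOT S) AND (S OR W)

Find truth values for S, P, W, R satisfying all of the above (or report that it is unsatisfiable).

S: False, P: False, W: True, R: True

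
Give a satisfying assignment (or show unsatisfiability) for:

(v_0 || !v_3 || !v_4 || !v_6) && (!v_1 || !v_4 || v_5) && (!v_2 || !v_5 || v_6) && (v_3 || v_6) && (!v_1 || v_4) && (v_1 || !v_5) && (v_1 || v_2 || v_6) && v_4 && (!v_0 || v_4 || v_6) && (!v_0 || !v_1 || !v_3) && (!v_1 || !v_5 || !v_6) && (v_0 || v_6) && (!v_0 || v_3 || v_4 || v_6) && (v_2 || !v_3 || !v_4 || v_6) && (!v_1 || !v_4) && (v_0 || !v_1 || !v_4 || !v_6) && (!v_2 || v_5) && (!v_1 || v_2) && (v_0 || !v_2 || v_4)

v_0 = False, v_1 = False, v_2 = False, v_3 = False, v_4 = True, v_5 = False, v_6 = True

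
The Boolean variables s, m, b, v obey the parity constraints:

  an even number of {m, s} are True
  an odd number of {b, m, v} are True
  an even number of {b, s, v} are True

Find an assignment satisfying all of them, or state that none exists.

Adding constraints 1, 2, 3 mod 2: every variable appears an even number of times on the left, so the left side is 0.
But the right sides sum to 1 (mod 2). 0 ≠ 1 — the system is inconsistent.

No satisfying assignment exists.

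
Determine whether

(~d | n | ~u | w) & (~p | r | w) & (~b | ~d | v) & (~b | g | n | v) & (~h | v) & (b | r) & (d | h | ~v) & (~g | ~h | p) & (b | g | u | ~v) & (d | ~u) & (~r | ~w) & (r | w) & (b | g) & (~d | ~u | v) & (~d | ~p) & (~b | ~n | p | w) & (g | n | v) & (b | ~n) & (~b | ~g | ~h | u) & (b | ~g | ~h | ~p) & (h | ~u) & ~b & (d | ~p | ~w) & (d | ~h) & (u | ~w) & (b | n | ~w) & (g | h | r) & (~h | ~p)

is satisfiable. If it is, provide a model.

Unit clause (~b) forces b = False.
In (b | r) only r is left, so r = True.
In (~r | ~w) only ~w is left, so w = False.
In (b | g) only g is left, so g = True.
In (b | ~n) only ~n is left, so n = False.
Try h = True:
  (~h | v) forces v = True.
  (~g | ~h | p) forces p = True.
  clause (b | ~g | ~h | ~p) is falsified — backtrack.
So h = False.
  then (h | ~u) forces u = False.
Set v = False.
Set d = False.
Set p = True.
All clauses satisfied.

n = False; h = False; v = False; g = True; u = False; d = False; b = False; r = True; p = True; w = False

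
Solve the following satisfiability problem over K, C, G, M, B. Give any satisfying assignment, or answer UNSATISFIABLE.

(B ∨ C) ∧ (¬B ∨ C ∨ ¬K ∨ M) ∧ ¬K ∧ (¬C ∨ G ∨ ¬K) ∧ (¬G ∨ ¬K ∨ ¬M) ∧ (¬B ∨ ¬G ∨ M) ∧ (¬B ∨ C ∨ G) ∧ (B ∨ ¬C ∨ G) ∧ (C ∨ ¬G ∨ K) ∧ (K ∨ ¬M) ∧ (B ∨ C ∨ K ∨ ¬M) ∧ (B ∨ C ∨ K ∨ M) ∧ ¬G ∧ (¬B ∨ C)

K: False, C: True, G: False, M: False, B: True

Unit clause (¬K) forces K = False.
In (K ∨ ¬M) only ¬M is left, so M = False.
Unit clause (¬G) forces G = False.
Try C = False:
  (B ∨ C) forces B = True.
  clause (¬B ∨ C ∨ G) is falsified — backtrack.
So C = True.
  then (B ∨ ¬C ∨ G) forces B = True.
All clauses satisfied.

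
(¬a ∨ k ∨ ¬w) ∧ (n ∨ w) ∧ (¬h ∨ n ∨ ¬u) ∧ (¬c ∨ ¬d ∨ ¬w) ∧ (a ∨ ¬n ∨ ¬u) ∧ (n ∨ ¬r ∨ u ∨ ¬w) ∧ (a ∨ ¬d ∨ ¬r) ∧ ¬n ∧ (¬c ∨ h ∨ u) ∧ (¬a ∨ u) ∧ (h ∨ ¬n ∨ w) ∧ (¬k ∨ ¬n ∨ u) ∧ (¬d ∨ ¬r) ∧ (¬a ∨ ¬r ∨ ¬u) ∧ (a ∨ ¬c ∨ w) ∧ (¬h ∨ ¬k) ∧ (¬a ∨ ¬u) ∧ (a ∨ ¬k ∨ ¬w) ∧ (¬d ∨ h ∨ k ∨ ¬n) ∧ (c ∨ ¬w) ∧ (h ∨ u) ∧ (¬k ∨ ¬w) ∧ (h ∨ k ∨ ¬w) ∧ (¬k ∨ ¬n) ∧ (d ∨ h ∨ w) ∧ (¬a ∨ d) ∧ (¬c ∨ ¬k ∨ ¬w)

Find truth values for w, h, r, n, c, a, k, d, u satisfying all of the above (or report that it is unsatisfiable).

w = True, h = True, r = False, n = False, c = True, a = False, k = False, d = False, u = False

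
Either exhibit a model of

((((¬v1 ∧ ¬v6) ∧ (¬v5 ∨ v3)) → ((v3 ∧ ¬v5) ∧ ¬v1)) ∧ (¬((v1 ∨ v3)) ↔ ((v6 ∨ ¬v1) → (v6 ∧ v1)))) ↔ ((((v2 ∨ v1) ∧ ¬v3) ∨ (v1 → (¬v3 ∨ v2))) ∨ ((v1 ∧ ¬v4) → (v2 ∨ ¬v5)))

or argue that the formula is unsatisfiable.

v1: False, v2: False, v3: True, v4: False, v5: True, v6: True

  ((((¬v1 ∧ ¬v6) ∧ (¬v5 ∨ v3)) → ((v3 ∧ ¬v5) ∧ ¬v1)) ∧ (¬((v1 ∨ v3)) ↔ ((v6 ∨ ¬v1) → (v6 ∧ v1)))) ↔ ((((v2 ∨ v1) ∧ ¬v3) ∨ (v1 → (¬v3 ∨ v2))) ∨ ((v1 ∧ ¬v4) → (v2 ∨ ¬v5))) = True
    (((¬v1 ∧ ¬v6) ∧ (¬v5 ∨ v3)) → ((v3 ∧ ¬v5) ∧ ¬v1)) ∧ (¬((v1 ∨ v3)) ↔ ((v6 ∨ ¬v1) → (v6 ∧ v1))) = True
      ((¬v1 ∧ ¬v6) ∧ (¬v5 ∨ v3)) → ((v3 ∧ ¬v5) ∧ ¬v1) = True
        (¬v1 ∧ ¬v6) ∧ (¬v5 ∨ v3) = False
          ¬v1 ∧ ¬v6 = False
            ¬v1 = True
            ¬v6 = False
          ¬v5 ∨ v3 = True
            ¬v5 = False
        (v3 ∧ ¬v5) ∧ ¬v1 = False
          v3 ∧ ¬v5 = False
            ¬v5 = False
          ¬v1 = True
      ¬((v1 ∨ v3)) ↔ ((v6 ∨ ¬v1) → (v6 ∧ v1)) = True
        ¬((v1 ∨ v3)) = False
          v1 ∨ v3 = True
        (v6 ∨ ¬v1) → (v6 ∧ v1) = False
          v6 ∨ ¬v1 = True
            ¬v1 = True
          v6 ∧ v1 = False
    (((v2 ∨ v1) ∧ ¬v3) ∨ (v1 → (¬v3 ∨ v2))) ∨ ((v1 ∧ ¬v4) → (v2 ∨ ¬v5)) = True
      ((v2 ∨ v1) ∧ ¬v3) ∨ (v1 → (¬v3 ∨ v2)) = True
        (v2 ∨ v1) ∧ ¬v3 = False
          v2 ∨ v1 = False
          ¬v3 = False
        v1 → (¬v3 ∨ v2) = True
          ¬v3 ∨ v2 = False
            ¬v3 = False
      (v1 ∧ ¬v4) → (v2 ∨ ¬v5) = True
        v1 ∧ ¬v4 = False
          ¬v4 = True
        v2 ∨ ¬v5 = False
          ¬v5 = False
The formula evaluates to True.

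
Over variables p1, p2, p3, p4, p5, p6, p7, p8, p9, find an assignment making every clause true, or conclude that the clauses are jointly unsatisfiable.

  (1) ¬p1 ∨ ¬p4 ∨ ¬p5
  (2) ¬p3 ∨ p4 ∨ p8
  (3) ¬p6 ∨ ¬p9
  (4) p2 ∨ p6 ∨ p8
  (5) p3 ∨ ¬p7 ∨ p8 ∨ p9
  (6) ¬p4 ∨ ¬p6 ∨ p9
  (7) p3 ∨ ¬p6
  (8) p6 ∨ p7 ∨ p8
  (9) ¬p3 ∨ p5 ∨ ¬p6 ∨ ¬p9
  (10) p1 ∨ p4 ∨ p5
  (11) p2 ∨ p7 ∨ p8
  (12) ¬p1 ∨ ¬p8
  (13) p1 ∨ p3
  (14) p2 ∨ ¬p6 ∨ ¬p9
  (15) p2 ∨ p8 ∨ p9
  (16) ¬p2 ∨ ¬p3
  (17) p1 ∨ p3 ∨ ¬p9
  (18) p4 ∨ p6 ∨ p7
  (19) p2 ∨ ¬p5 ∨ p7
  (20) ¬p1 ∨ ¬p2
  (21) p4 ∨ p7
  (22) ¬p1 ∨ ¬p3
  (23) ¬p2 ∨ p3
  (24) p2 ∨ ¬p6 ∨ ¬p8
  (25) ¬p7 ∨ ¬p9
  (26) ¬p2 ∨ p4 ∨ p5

Try p1 = True:
  (¬p1 ∨ ¬p8) forces p8 = False.
  (¬p1 ∨ ¬p2) forces p2 = False.
  (p2 ∨ p6 ∨ p8) forces p6 = True.
  (¬p6 ∨ ¬p9) forces p9 = False.
  clause (p2 ∨ p8 ∨ p9) is falsified — backtrack.
So p1 = False.
  then (p1 ∨ p3) forces p3 = True.
  then (¬p2 ∨ ¬p3) forces p2 = False.
Set p4 = True.
Set p5 = False.
Try p6 = True:
  (¬p6 ∨ ¬p9) forces p9 = False.
  clause (¬p4 ∨ ¬p6 ∨ p9) is falsified — backtrack.
So p6 = False.
  then (p2 ∨ p6 ∨ p8) forces p8 = True.
Set p7 = False.
Set p9 = True.
All clauses satisfied.

p1 = False, p2 = False, p3 = True, p4 = True, p5 = False, p6 = False, p7 = False, p8 = True, p9 = True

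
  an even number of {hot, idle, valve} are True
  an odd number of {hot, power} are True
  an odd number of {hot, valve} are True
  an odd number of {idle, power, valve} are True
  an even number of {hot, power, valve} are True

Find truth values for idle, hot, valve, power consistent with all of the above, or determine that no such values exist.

idle = True, hot = False, valve = True, power = True

{hot, idle, valve}: 2 true → even ✓
{hot, power}: 1 true → odd ✓
{hot, valve}: 1 true → odd ✓
{idle, power, valve}: 3 true → odd ✓
{hot, power, valve}: 2 true → even ✓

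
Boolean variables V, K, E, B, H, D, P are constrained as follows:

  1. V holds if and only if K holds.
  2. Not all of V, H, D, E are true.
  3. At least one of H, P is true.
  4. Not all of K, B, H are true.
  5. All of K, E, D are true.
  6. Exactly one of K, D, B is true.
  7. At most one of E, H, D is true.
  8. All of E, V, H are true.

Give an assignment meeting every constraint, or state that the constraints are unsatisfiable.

Case D = True:
  (5) forces K = True.
  Constraint (6) is violated (K=T, D=T) — contradiction.
Case D = False:
  Constraint (5) is violated (D=F) — contradiction.
Both cases fail — unsatisfiable.

UNSATISFIABLE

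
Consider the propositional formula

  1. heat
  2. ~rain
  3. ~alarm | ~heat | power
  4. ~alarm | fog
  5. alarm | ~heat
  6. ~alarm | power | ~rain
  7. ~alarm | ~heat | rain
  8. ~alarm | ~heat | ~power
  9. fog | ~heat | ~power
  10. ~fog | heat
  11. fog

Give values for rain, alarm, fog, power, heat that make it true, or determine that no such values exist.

Case rain = True:
  Clause (~rain) is falsified — contradiction.
Case rain = False:
  (heat) forces heat = True.
  (alarm | ~heat) forces alarm = True.
  Clause (~alarm | ~heat | rain) is falsified — contradiction.
Both cases fail, so the formula is unsatisfiable.

Unsatisfiable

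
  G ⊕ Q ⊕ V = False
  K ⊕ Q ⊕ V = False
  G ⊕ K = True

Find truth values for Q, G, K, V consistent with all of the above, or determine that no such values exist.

Adding constraints 1, 2, 3 mod 2: every variable appears an even number of times on the left, so the left side is 0.
But the right sides sum to 1 (mod 2). 0 ≠ 1 — the system is inconsistent.

Unsatisfiable — no assignment works.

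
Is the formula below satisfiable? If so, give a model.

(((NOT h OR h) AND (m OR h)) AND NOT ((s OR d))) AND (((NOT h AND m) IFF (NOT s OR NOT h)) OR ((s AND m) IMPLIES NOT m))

m = False, s = False, h = True, d = False

  ((NOT h OR h) AND (m OR h)) AND NOT ((s OR d)) = True
    (NOT h OR h) AND (m OR h) = True
      NOT h OR h = True
        NOT h = False
      m OR h = True
    NOT ((s OR d)) = True
      s OR d = False
  ((NOT h AND m) IFF (NOT s OR NOT h)) OR ((s AND m) IMPLIES NOT m) = True
    (NOT h AND m) IFF (NOT s OR NOT h) = False
      NOT h AND m = False
        NOT h = False
      NOT s OR NOT h = True
        NOT s = True
        NOT h = False
    (s AND m) IMPLIES NOT m = True
      s AND m = False
      NOT m = True
Both conjuncts True, so the formula holds.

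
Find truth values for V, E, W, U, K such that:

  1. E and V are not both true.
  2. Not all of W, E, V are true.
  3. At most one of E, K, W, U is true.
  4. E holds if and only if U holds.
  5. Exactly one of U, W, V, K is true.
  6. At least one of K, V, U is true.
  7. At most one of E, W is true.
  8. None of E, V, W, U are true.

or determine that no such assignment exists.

V: False; E: False; W: False; U: False; K: True

  (1) E=F, V=F — not both ✓
  (2) {W, E, V}: 0/3 true — not all ✓
  (3) {E, K, W, U}: 1 true — at most one ✓
  (4) E=F, U=F — same ✓
  (5) {U, W, V, K}: 1 true — exactly one ✓
  (6) {K, V, U}: 1 true — at least one ✓
  (7) {E, W}: 0 true — at most one ✓
  (8) {E, V, W, U}: 0 true — none ✓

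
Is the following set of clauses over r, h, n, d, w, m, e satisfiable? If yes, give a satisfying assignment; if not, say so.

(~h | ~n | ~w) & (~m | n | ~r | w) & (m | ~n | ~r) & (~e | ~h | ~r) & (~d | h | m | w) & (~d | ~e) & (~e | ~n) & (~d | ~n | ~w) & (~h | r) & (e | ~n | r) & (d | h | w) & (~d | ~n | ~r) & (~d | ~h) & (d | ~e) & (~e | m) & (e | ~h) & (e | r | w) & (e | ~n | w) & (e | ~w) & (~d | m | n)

Case e = True:
  (~d | ~e) forces d = False.
  Clause (d | ~e) is falsified — contradiction.
Case e = False:
  (e | ~h) forces h = False.
  (e | ~w) forces w = False.
  (d | h | w) forces d = True.
  (~d | h | m | w) forces m = True.
  (e | r | w) forces r = True.
  (~m | n | ~r | w) forces n = True.
  Clause (~d | ~n | ~r) is falsified — contradiction.
Both cases fail, so the formula is unsatisfiable.

Unsatisfiable — no assignment works.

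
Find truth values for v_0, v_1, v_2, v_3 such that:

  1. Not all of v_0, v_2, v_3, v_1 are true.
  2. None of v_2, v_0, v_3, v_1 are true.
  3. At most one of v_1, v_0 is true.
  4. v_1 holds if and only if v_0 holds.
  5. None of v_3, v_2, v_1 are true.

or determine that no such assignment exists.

v_0: False, v_1: False, v_2: False, v_3: False

  (1) {v_0, v_2, v_3, v_1}: 0/4 true — not all ✓
  (2) {v_2, v_0, v_3, v_1}: 0 true — none ✓
  (3) {v_1, v_0}: 0 true — at most one ✓
  (4) v_1=F, v_0=F — same ✓
  (5) {v_3, v_2, v_1}: 0 true — none ✓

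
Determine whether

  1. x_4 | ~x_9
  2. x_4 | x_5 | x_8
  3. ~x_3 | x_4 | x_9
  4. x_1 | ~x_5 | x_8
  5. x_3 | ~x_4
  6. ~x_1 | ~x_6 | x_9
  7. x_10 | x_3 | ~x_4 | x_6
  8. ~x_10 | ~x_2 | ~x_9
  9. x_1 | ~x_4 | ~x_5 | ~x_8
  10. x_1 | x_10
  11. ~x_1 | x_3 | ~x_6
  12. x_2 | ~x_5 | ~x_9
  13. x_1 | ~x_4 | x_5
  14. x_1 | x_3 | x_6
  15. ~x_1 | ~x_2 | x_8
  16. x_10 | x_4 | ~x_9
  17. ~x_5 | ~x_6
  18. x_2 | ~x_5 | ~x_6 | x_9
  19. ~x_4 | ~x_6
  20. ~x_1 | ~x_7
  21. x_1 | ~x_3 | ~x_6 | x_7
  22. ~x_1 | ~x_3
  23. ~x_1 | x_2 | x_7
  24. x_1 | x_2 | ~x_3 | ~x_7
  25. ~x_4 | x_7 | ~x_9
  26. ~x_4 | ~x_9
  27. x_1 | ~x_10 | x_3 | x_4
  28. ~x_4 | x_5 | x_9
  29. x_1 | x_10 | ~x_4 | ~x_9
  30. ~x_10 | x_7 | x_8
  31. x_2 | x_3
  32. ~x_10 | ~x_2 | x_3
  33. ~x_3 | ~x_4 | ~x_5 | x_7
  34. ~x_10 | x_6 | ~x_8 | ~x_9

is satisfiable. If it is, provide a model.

Set x_1 = True.
  then (~x_1 | ~x_7) forces x_7 = False.
  then (~x_1 | ~x_3) forces x_3 = False.
  then (~x_1 | x_2 | x_7) forces x_2 = True.
  then (~x_10 | ~x_2 | x_3) forces x_10 = False.
  then (x_3 | ~x_4) forces x_4 = False.
  then (~x_1 | x_3 | ~x_6) forces x_6 = False.
  then (~x_1 | ~x_2 | x_8) forces x_8 = True.
  then (x_10 | x_4 | ~x_9) forces x_9 = False.
Set x_5 = False.
All clauses satisfied.

x_1=T, x_2=T, x_3=F, x_4=F, x_5=F, x_6=F, x_7=F, x_8=T, x_9=F, x_10=F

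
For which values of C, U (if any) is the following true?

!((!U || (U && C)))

C: False; U: True

  !((!U || (U && C))) = True
    !U || (U && C) = False
      !U = False
      U && C = False
The formula evaluates to True.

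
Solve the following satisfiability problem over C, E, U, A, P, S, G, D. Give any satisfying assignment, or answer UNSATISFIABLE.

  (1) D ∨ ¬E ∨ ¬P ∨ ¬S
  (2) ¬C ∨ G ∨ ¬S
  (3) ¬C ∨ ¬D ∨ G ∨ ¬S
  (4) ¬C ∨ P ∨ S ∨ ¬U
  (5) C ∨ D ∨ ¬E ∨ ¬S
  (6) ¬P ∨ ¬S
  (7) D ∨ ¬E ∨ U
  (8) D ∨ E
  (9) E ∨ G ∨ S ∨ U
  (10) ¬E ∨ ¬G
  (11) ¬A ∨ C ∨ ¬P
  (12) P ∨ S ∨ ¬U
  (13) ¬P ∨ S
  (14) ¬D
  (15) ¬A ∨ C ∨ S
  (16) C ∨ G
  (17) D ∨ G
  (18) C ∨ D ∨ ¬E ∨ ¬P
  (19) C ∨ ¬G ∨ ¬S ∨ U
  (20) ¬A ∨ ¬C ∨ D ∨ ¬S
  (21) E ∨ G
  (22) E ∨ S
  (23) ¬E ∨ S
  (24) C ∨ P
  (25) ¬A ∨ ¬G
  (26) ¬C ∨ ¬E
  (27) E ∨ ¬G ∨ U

UNSATISFIABLE

Case E = True:
  (¬E ∨ ¬G) forces G = False.
  (¬D) forces D = False.
  Clause (D ∨ G) is falsified — contradiction.
Case E = False:
  (D ∨ E) forces D = True.
  Clause (¬D) is falsified — contradiction.
Both cases fail, so the formula is unsatisfiable.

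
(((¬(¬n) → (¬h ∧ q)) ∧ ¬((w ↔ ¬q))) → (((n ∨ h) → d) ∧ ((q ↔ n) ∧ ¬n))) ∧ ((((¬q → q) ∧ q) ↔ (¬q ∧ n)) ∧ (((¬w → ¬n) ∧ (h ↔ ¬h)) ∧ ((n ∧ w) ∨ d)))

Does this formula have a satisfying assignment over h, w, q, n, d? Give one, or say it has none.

The conjunct h ↔ ¬h is unsatisfiable on its own:
  h=F: evaluates to False.
  h=T: evaluates to False.
So the whole conjunction is unsatisfiable.

UNSATISFIABLE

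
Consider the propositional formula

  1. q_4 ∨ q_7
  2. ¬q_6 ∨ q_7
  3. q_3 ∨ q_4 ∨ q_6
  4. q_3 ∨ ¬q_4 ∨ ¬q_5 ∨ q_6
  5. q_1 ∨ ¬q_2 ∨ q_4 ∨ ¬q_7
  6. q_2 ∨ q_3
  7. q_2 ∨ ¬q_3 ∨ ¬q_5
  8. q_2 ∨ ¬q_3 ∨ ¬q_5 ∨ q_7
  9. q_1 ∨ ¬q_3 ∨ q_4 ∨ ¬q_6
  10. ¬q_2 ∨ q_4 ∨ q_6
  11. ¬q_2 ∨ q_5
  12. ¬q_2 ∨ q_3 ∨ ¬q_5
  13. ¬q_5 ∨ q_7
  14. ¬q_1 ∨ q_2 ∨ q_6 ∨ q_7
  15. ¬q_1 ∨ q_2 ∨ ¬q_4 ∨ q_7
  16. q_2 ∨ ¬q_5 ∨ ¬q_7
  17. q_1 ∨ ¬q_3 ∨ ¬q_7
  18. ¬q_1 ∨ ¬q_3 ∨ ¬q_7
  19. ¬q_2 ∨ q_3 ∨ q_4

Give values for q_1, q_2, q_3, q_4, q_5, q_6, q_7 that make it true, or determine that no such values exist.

Set q_1 = False.
Try q_2 = True:
  (¬q_2 ∨ q_5) forces q_5 = True.
  (¬q_2 ∨ q_3 ∨ ¬q_5) forces q_3 = True.
  (¬q_5 ∨ q_7) forces q_7 = True.
  clause (q_1 ∨ ¬q_3 ∨ ¬q_7) is falsified — backtrack.
So q_2 = False.
  then (q_2 ∨ q_3) forces q_3 = True.
  then (q_2 ∨ ¬q_3 ∨ ¬q_5) forces q_5 = False.
  then (q_1 ∨ ¬q_3 ∨ ¬q_7) forces q_7 = False.
  then (q_4 ∨ q_7) forces q_4 = True.
  then (¬q_6 ∨ q_7) forces q_6 = False.
All clauses satisfied.

q_1: False, q_2: False, q_3: True, q_4: True, q_5: False, q_6: False, q_7: False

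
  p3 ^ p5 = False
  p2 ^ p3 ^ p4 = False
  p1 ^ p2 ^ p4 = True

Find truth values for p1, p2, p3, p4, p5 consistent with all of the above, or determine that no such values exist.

p1 = False, p2 = True, p3 = True, p4 = False, p5 = True

p3 ^ p5 = T ^ T = False ✓
p2 ^ p3 ^ p4 = T ^ T ^ F = False ✓
p1 ^ p2 ^ p4 = F ^ T ^ F = True ✓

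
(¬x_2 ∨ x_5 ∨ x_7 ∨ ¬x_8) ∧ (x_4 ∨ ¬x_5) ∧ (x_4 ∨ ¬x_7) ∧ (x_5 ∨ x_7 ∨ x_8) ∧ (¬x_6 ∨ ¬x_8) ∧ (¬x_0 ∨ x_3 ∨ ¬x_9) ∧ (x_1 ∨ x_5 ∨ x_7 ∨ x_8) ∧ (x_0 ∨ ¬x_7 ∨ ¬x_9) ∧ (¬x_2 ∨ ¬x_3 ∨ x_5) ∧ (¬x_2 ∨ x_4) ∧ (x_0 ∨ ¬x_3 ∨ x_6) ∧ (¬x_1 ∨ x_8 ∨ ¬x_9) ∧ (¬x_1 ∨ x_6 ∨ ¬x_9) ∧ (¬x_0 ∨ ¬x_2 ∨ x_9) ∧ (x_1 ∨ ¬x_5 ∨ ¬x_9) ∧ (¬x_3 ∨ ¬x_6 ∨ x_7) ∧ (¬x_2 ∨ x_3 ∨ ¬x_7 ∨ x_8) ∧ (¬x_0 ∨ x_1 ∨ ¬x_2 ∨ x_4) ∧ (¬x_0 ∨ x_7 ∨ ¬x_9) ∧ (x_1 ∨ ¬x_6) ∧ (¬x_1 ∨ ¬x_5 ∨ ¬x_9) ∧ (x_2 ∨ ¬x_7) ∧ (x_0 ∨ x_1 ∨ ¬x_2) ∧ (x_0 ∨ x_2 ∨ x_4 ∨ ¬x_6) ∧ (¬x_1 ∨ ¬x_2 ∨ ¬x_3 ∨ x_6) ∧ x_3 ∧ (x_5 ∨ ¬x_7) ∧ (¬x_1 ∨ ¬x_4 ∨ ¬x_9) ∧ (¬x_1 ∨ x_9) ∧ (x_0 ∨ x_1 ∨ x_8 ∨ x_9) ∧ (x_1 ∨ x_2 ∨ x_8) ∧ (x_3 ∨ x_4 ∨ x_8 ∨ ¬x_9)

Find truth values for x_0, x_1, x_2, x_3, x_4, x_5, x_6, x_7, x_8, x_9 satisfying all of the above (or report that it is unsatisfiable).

x_0 = True, x_1 = False, x_2 = False, x_3 = True, x_4 = True, x_5 = True, x_6 = False, x_7 = False, x_8 = True, x_9 = False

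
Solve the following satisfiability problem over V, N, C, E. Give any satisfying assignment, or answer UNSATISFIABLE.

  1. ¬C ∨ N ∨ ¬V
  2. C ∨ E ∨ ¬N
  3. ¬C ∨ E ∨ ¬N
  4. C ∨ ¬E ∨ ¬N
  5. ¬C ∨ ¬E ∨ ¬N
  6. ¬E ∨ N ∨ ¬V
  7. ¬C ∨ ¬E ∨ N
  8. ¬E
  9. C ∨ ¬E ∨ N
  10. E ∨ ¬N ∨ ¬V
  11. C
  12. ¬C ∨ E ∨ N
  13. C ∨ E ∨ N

Unsatisfiable

Case C = True:
  (¬E) forces E = False.
  (¬C ∨ E ∨ ¬N) forces N = False.
  Clause (¬C ∨ E ∨ N) is falsified — contradiction.
Case C = False:
  Clause (C) is falsified — contradiction.
Both cases fail, so the formula is unsatisfiable.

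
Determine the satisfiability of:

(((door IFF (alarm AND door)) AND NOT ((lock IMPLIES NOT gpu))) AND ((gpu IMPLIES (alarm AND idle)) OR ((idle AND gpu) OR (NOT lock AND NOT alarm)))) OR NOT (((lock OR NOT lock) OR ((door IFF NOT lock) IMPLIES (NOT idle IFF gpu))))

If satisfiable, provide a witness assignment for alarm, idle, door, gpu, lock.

alarm: True, idle: True, door: False, gpu: True, lock: True

  (((door IFF (alarm AND door)) AND NOT ((lock IMPLIES NOT gpu))) AND ((gpu IMPLIES (alarm AND idle)) OR ((idle AND gpu) OR (NOT lock AND NOT alarm)))) OR NOT (((lock OR NOT lock) OR ((door IFF NOT lock) IMPLIES (NOT idle IFF gpu)))) = True
    ((door IFF (alarm AND door)) AND NOT ((lock IMPLIES NOT gpu))) AND ((gpu IMPLIES (alarm AND idle)) OR ((idle AND gpu) OR (NOT lock AND NOT alarm))) = True
      (door IFF (alarm AND door)) AND NOT ((lock IMPLIES NOT gpu)) = True
        door IFF (alarm AND door) = True
          alarm AND door = False
        NOT ((lock IMPLIES NOT gpu)) = True
          lock IMPLIES NOT gpu = False
            NOT gpu = False
      (gpu IMPLIES (alarm AND idle)) OR ((idle AND gpu) OR (NOT lock AND NOT alarm)) = True
        gpu IMPLIES (alarm AND idle) = True
          alarm AND idle = True
        (idle AND gpu) OR (NOT lock AND NOT alarm) = True
          idle AND gpu = True
          NOT lock AND NOT alarm = False
            NOT lock = False
            NOT alarm = False
    NOT (((lock OR NOT lock) OR ((door IFF NOT lock) IMPLIES (NOT idle IFF gpu)))) = False
      (lock OR NOT lock) OR ((door IFF NOT lock) IMPLIES (NOT idle IFF gpu)) = True
        lock OR NOT lock = True
          NOT lock = False
        (door IFF NOT lock) IMPLIES (NOT idle IFF gpu) = False
          door IFF NOT lock = True
            NOT lock = False
          NOT idle IFF gpu = False
            NOT idle = False
The formula evaluates to True.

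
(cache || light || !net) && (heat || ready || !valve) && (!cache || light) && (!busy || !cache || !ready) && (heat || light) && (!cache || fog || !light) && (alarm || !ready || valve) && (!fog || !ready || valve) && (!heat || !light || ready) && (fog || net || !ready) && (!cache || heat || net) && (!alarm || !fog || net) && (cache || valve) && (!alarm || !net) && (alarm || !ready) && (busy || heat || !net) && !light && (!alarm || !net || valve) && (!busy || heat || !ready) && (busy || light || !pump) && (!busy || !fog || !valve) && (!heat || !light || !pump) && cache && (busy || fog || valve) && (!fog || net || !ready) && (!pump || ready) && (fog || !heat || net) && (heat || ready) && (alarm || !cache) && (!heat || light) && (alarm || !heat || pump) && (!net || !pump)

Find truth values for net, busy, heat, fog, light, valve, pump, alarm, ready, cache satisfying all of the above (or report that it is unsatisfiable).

Case light = True:
  Clause (!light) is falsified — contradiction.
Case light = False:
  (!cache || light) forces cache = False.
  Clause (cache) is falsified — contradiction.
Both cases fail, so the formula is unsatisfiable.

Unsatisfiable — no assignment works.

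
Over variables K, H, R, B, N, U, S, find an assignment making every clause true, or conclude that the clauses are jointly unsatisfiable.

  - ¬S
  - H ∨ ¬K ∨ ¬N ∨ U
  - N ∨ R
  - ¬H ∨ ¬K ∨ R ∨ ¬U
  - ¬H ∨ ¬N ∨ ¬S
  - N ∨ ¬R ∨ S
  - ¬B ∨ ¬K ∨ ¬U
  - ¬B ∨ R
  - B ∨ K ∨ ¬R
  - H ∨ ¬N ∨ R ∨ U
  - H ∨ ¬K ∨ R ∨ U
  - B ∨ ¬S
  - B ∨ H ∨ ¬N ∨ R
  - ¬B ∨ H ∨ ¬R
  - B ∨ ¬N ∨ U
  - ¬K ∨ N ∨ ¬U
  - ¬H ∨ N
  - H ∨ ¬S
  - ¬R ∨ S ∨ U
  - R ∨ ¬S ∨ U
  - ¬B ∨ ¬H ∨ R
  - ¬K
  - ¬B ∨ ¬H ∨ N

K = False, H = True, R = False, B = False, N = True, U = True, S = False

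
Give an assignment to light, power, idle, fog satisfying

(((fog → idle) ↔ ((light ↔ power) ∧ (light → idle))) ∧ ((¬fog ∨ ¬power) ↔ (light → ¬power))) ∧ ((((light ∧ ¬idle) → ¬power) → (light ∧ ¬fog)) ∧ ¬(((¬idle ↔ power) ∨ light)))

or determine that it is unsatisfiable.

Case light = True: the conjunct ¬(((¬idle ↔ power) ∨ light)) becomes ¬(((¬idle ↔ power) ∨ True)) = False.
Case light = False: the conjunct ((light ∧ ¬idle) → ¬power) → (light ∧ ¬fog) becomes (False → ¬power) → (False ∧ ¬fog) = False.
Both cases fail — unsatisfiable.

No satisfying assignment exists.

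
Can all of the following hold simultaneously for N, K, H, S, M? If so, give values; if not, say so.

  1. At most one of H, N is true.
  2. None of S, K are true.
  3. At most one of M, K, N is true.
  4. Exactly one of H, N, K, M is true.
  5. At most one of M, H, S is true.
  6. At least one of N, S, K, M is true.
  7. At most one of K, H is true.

N: True, K: False, H: False, S: False, M: False

  (1) {H, N}: 1 true — at most one ✓
  (2) {S, K}: 0 true — none ✓
  (3) {M, K, N}: 1 true — at most one ✓
  (4) {H, N, K, M}: 1 true — exactly one ✓
  (5) {M, H, S}: 0 true — at most one ✓
  (6) {N, S, K, M}: 1 true — at least one ✓
  (7) {K, H}: 0 true — at most one ✓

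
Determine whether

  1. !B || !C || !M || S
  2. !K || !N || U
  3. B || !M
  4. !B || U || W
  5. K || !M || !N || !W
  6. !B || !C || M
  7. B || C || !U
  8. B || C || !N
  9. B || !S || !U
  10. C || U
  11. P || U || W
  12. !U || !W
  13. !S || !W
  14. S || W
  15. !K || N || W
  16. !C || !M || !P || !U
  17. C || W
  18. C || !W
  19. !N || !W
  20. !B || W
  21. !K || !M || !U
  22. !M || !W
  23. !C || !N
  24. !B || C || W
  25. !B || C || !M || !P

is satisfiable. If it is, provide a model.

Set S = False.
  then (S || W) forces W = True.
  then (C || !W) forces C = True.
  then (!N || !W) forces N = False.
  then (!M || !W) forces M = False.
  then (!B || !C || M) forces B = False.
  then (!U || !W) forces U = False.
Set P = False.
Set K = False.
All clauses satisfied.

S=F; U=F; B=F; W=T; N=F; M=F; P=F; K=F; C=T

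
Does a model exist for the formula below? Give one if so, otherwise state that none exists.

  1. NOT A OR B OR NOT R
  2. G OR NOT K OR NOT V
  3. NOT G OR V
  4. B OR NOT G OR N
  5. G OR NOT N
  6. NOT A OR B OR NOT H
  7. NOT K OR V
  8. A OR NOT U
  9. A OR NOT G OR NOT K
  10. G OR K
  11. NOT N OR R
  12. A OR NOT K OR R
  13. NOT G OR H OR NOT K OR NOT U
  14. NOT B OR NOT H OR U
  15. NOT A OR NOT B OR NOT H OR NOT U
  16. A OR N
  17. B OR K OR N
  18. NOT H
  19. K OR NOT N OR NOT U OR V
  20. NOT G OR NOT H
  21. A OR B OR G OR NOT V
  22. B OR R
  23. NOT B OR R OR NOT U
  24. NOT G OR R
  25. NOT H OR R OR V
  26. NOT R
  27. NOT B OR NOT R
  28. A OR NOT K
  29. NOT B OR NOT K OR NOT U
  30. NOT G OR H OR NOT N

Unsatisfiable — no assignment works.

Case G = True:
  (NOT G OR V) forces V = True.
  (NOT H) forces H = False.
  (NOT G OR R) forces R = True.
  Clause (NOT R) is falsified — contradiction.
Case G = False:
  (G OR NOT N) forces N = False.
  (G OR K) forces K = True.
  (G OR NOT K OR NOT V) forces V = False.
  Clause (NOT K OR V) is falsified — contradiction.
Both cases fail, so the formula is unsatisfiable.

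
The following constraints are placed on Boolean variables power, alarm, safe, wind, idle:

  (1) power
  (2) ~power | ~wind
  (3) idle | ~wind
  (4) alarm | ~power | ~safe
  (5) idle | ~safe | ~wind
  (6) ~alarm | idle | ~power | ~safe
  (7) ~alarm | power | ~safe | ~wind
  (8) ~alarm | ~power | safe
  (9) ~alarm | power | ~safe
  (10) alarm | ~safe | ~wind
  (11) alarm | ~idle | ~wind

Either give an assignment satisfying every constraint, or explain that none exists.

Unit clause (power) forces power = True.
In (~power | ~wind) only ~wind is left, so wind = False.
Set alarm = False.
  then (alarm | ~power | ~safe) forces safe = False.
Set idle = True.
All clauses satisfied.

power=T, alarm=F, safe=F, wind=F, idle=T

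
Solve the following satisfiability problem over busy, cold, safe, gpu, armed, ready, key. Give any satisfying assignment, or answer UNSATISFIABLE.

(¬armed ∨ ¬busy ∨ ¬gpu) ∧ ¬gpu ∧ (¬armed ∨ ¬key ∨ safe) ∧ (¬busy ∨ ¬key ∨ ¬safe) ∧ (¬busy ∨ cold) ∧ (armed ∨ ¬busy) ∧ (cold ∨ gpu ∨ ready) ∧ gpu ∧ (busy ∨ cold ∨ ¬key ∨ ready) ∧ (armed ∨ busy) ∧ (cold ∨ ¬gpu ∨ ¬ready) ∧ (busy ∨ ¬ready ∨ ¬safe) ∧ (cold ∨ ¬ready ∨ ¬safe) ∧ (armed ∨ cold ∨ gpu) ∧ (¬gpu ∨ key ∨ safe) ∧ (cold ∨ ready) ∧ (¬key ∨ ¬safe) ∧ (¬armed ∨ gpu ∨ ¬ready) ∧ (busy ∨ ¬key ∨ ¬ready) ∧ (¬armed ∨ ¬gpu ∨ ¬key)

No satisfying assignment exists.

Case gpu = True:
  Clause (¬gpu) is falsified — contradiction.
Case gpu = False:
  Clause (gpu) is falsified — contradiction.
Both cases fail, so the formula is unsatisfiable.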